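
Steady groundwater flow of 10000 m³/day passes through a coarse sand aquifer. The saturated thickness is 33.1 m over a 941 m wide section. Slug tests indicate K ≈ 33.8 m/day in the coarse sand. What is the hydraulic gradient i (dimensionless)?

Cross-sectional area A = 941 × 33.1 = 31147 m².
From Q = K·A·i, i = Q / (K·A) = 10000 / (33.80 × 31147) = 0.009499.

0.00950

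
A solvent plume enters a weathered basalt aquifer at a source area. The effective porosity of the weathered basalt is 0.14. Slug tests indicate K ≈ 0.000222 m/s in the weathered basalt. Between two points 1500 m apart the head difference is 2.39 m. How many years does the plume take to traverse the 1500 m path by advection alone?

18.8

Convert K: 0.000222 m/s × 86400 = 19.18 m/day.
Hydraulic gradient i = Δh / L = 2.39 / 1500 = 0.001593.
Darcy flux q = K · i = 19.18 × 0.001593 = 0.03056 m/day.
Seepage velocity v = q / n_e = 0.03056 / 0.14 = 0.2183 m/day.
Travel time t = L / v = 1500 / 0.2183 = 6871 days = 18.81 years.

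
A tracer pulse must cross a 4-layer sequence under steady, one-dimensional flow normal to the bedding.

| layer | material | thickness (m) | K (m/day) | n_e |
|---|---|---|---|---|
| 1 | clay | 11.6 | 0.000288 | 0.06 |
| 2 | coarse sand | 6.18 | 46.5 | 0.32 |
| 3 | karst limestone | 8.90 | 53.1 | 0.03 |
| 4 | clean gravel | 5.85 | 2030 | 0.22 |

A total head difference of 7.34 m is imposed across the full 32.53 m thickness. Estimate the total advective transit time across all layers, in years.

With flow normal to the layers, continuity requires the same specific discharge q through every layer.
Σ(b_i/K_i) = 11.6/0.000288 + 6.18/46.5 + 8.90/53.1 + 5.85/2030 = 40278 d.
q = Δh / Σ(b_i/K_i) = 7.34 / 40278 = 0.0001822 m/day.
In each layer the seepage velocity is v_i = q/n_i, so the layer transit time is t_i = b_i·n_i / q:
  layer 1 (clay): t_1 = 11.6 × 0.06 / 0.0001822 = 3819 d
  layer 2 (coarse sand): t_2 = 6.18 × 0.32 / 0.0001822 = 10852 d
  layer 3 (karst limestone): t_3 = 8.90 × 0.03 / 0.0001822 = 1465 d
  layer 4 (clean gravel): t_4 = 5.85 × 0.22 / 0.0001822 = 7062 d
Total t = Σ t_i = 23199 days = 63.52 years.

63.5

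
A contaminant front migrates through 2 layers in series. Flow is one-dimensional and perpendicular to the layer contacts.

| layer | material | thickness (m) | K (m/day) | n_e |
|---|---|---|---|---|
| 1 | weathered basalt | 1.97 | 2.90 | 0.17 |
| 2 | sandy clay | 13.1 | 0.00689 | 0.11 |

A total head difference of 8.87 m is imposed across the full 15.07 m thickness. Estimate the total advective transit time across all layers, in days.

With flow normal to the layers, continuity requires the same specific discharge q through every layer.
Σ(b_i/K_i) = 1.97/2.90 + 13.1/0.00689 = 1902 d.
q = Δh / Σ(b_i/K_i) = 8.87 / 1902 = 0.004664 m/day.
In each layer the seepage velocity is v_i = q/n_i, so the layer transit time is t_i = b_i·n_i / q:
  layer 1 (weathered basalt): t_1 = 1.97 × 0.17 / 0.004664 = 71.81 d
  layer 2 (sandy clay): t_2 = 13.1 × 0.11 / 0.004664 = 309.0 d
Total t = Σ t_i = 380.8 days.

381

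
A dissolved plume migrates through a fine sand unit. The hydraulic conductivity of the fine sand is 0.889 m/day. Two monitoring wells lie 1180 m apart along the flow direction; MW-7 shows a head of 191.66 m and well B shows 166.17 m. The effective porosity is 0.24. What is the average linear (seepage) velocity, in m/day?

0.0800

Hydraulic gradient i = (191.66 − 166.17) / 1180 = 25.49 / 1180 = 0.02160.
Darcy flux q = K · i = 0.8890 × 0.02160 = 0.01920 m/day.
Seepage velocity v = q / n_e = 0.01920 / 0.24 = 0.08002 m/day.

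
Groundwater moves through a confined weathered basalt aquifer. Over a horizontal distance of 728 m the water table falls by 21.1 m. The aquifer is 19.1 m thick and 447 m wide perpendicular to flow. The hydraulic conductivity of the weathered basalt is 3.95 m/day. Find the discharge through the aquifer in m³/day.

977

Cross-sectional area A = 447 × 19.1 = 8538 m².
Hydraulic gradient i = Δh / L = 21.1 / 728 = 0.02898.
Darcy's law: Q = K · A · i = 3.950 × 8538 × 0.02898 = 977.4 m³/day.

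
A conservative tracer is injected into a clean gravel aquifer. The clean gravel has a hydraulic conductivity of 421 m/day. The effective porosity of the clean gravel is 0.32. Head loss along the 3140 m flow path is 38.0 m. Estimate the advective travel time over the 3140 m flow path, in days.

Hydraulic gradient i = Δh / L = 38.0 / 3140 = 0.01210.
Darcy flux q = K · i = 421.0 × 0.01210 = 5.095 m/day.
Seepage velocity v = q / n_e = 5.095 / 0.32 = 15.92 m/day.
Travel time t = L / v = 3140 / 15.92 = 197.2 days.

197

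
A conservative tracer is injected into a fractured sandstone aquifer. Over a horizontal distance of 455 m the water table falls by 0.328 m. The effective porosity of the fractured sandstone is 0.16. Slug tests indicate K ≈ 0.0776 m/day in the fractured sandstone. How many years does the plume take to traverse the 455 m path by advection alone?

3560

Hydraulic gradient i = Δh / L = 0.328 / 455 = 0.0007209.
Darcy flux q = K · i = 0.07760 × 0.0007209 = 5.594e-05 m/day.
Seepage velocity v = q / n_e = 5.594e-05 / 0.16 = 0.0003496 m/day.
Travel time t = L / v = 455 / 0.0003496 = 1.301e+06 days = 3563 years.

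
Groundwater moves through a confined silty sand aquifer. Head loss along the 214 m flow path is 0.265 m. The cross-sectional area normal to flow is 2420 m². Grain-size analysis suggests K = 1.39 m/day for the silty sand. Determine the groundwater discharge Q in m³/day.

Hydraulic gradient i = Δh / L = 0.265 / 214 = 0.001238.
Darcy's law: Q = K · A · i = 1.390 × 2420 × 0.001238 = 4.165 m³/day.

4.17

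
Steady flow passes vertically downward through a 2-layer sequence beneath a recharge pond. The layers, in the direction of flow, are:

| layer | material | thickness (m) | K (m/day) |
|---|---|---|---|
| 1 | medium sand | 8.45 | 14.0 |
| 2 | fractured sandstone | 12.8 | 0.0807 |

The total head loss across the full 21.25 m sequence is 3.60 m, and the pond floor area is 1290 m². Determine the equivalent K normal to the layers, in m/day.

Flow is perpendicular to layering, so the layers act in series and the equivalent K is the thickness-weighted harmonic mean.
Total thickness L = 8.45 + 12.8 = 21.25 m.
Σ(b_i/K_i) = 8.45/14.0 + 12.8/0.0807 = 159.2 d.
K_eq = L / Σ(b_i/K_i) = 21.25 / 159.2 = 0.1335 m/day.

0.133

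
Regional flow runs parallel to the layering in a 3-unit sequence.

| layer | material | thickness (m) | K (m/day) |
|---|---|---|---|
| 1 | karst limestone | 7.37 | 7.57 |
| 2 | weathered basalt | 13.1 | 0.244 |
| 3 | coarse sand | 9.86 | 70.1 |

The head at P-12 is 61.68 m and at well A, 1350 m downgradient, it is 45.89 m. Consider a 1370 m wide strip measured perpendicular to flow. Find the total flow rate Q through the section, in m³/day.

Flow is parallel to layering, so each bed carries its own Darcy discharge and the transmissivities add.
Σ(K_i·b_i) = 7.57×7.37 + 0.244×13.1 + 70.1×9.86 = 750.2 m²/day.
Hydraulic gradient i = (61.68 − 45.89) / 1350 = 15.79 / 1350 = 0.01170.
Q = Σ(K_i·b_i) · W · i = 750.2 × 1370 × 0.01170 = 12021 m³/day.

12000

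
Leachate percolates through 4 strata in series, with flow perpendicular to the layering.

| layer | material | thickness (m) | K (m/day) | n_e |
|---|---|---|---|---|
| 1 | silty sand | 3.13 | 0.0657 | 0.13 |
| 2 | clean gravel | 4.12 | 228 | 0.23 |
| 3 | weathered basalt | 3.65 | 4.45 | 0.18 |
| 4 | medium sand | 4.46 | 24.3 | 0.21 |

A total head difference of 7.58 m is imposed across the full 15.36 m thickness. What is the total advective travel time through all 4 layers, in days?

18.9

With flow normal to the layers, continuity requires the same specific discharge q through every layer.
Σ(b_i/K_i) = 3.13/0.0657 + 4.12/228 + 3.65/4.45 + 4.46/24.3 = 48.66 d.
q = Δh / Σ(b_i/K_i) = 7.58 / 48.66 = 0.1558 m/day.
In each layer the seepage velocity is v_i = q/n_i, so the layer transit time is t_i = b_i·n_i / q:
  layer 1 (silty sand): t_1 = 3.13 × 0.13 / 0.1558 = 2.612 d
  layer 2 (clean gravel): t_2 = 4.12 × 0.23 / 0.1558 = 6.083 d
  layer 3 (weathered basalt): t_3 = 3.65 × 0.18 / 0.1558 = 4.218 d
  layer 4 (medium sand): t_4 = 4.46 × 0.21 / 0.1558 = 6.013 d
Total t = Σ t_i = 18.93 days.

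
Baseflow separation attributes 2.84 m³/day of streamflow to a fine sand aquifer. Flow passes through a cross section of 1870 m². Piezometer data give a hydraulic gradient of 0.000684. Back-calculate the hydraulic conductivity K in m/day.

Hydraulic gradient i = 0.000684.
From Q = K·A·i, K = Q / (A·i) = 2.84 / (1870 × 0.0006840) = 2.220 m/day.

2.22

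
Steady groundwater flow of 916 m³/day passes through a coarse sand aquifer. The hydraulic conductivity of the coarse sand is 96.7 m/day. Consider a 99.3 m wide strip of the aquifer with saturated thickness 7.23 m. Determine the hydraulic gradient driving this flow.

0.0132

Cross-sectional area A = 99.3 × 7.23 = 717.9 m².
From Q = K·A·i, i = Q / (K·A) = 916 / (96.70 × 717.9) = 0.01319.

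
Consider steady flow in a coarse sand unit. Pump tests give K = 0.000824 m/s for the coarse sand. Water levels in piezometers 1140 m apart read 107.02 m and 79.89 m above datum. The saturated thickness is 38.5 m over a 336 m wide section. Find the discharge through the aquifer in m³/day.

Convert K: 0.000824 m/s × 86400 = 71.19 m/day.
Cross-sectional area A = 336 × 38.5 = 12936 m².
Hydraulic gradient i = (107.02 − 79.89) / 1140 = 27.13 / 1140 = 0.02380.
Darcy's law: Q = K · A · i = 71.19 × 12936 × 0.02380 = 21917 m³/day.

21900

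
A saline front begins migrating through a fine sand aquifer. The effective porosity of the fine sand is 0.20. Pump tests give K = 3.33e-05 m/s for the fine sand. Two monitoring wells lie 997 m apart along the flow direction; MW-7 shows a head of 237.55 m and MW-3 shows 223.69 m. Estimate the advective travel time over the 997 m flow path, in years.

Convert K: 3.33e-05 m/s × 86400 = 2.877 m/day.
Hydraulic gradient i = (237.55 − 223.69) / 997 = 13.86 / 997 = 0.01390.
Darcy flux q = K · i = 2.877 × 0.01390 = 0.04000 m/day.
Seepage velocity v = q / n_e = 0.04000 / 0.20 = 0.2000 m/day.
Travel time t = L / v = 997 / 0.2000 = 4985 days = 13.65 years.

13.6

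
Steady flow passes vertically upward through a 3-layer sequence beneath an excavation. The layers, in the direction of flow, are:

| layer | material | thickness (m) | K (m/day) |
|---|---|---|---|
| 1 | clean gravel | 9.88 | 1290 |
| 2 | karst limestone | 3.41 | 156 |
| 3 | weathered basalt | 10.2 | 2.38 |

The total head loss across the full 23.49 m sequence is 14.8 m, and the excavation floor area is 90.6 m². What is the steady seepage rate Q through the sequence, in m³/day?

311

Flow is perpendicular to layering, so the layers act in series and the equivalent K is the thickness-weighted harmonic mean.
Total thickness L = 9.88 + 3.41 + 10.2 = 23.49 m.
Σ(b_i/K_i) = 9.88/1290 + 3.41/156 + 10.2/2.38 = 4.315 d.
K_eq = L / Σ(b_i/K_i) = 23.49 / 4.315 = 5.444 m/day.
Q = K_eq · A · (Δh/L) = 5.444 × 90.6 × (14.8/23.49) = 310.7 m³/day.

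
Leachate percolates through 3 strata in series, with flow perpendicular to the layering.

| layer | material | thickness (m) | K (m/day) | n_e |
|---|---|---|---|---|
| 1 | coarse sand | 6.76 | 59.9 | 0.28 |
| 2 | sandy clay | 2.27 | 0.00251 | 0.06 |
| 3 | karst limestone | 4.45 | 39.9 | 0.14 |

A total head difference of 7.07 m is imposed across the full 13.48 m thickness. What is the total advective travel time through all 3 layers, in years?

0.929

With flow normal to the layers, continuity requires the same specific discharge q through every layer.
Σ(b_i/K_i) = 6.76/59.9 + 2.27/0.00251 + 4.45/39.9 = 904.6 d.
q = Δh / Σ(b_i/K_i) = 7.07 / 904.6 = 0.007816 m/day.
In each layer the seepage velocity is v_i = q/n_i, so the layer transit time is t_i = b_i·n_i / q:
  layer 1 (coarse sand): t_1 = 6.76 × 0.28 / 0.007816 = 242.2 d
  layer 2 (sandy clay): t_2 = 2.27 × 0.06 / 0.007816 = 17.43 d
  layer 3 (karst limestone): t_3 = 4.45 × 0.14 / 0.007816 = 79.71 d
Total t = Σ t_i = 339.3 days = 0.9290 years.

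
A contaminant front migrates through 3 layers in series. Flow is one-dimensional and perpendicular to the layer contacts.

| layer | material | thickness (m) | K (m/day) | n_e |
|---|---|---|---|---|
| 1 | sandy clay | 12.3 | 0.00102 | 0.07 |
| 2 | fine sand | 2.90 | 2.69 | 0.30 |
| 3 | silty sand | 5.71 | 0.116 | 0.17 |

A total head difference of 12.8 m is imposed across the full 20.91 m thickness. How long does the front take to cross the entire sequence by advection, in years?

7.00

With flow normal to the layers, continuity requires the same specific discharge q through every layer.
Σ(b_i/K_i) = 12.3/0.00102 + 2.90/2.69 + 5.71/0.116 = 12109 d.
q = Δh / Σ(b_i/K_i) = 12.8 / 12109 = 0.001057 m/day.
In each layer the seepage velocity is v_i = q/n_i, so the layer transit time is t_i = b_i·n_i / q:
  layer 1 (sandy clay): t_1 = 12.3 × 0.07 / 0.001057 = 814.5 d
  layer 2 (fine sand): t_2 = 2.90 × 0.30 / 0.001057 = 823.0 d
  layer 3 (silty sand): t_3 = 5.71 × 0.17 / 0.001057 = 918.3 d
Total t = Σ t_i = 2556 days = 6.998 years.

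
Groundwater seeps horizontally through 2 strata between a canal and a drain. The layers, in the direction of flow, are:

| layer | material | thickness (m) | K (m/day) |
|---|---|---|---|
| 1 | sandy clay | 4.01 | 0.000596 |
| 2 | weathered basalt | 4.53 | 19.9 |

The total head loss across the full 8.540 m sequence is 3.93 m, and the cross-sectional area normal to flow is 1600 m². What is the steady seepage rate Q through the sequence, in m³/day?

Flow is perpendicular to layering, so the layers act in series and the equivalent K is the thickness-weighted harmonic mean.
Total thickness L = 4.01 + 4.53 = 8.540 m.
Σ(b_i/K_i) = 4.01/0.000596 + 4.53/19.9 = 6728 d.
K_eq = L / Σ(b_i/K_i) = 8.540 / 6728 = 0.001269 m/day.
Q = K_eq · A · (Δh/L) = 0.001269 × 1600 × (3.93/8.540) = 0.9345 m³/day.

0.935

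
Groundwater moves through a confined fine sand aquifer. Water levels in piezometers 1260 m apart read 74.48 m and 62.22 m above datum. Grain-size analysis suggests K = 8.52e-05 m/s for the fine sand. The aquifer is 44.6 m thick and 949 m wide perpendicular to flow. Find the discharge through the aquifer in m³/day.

3030

Convert K: 8.52e-05 m/s × 86400 = 7.361 m/day.
Cross-sectional area A = 949 × 44.6 = 42325 m².
Hydraulic gradient i = (74.48 − 62.22) / 1260 = 12.26 / 1260 = 0.009730.
Darcy's law: Q = K · A · i = 7.361 × 42325 × 0.009730 = 3032 m³/day.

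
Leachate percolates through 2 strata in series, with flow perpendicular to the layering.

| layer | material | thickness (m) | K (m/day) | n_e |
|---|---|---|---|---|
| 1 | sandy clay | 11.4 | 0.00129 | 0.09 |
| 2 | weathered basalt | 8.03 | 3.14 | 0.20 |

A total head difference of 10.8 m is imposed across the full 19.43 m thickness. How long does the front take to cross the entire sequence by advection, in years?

5.90

With flow normal to the layers, continuity requires the same specific discharge q through every layer.
Σ(b_i/K_i) = 11.4/0.00129 + 8.03/3.14 = 8840 d.
q = Δh / Σ(b_i/K_i) = 10.8 / 8840 = 0.001222 m/day.
In each layer the seepage velocity is v_i = q/n_i, so the layer transit time is t_i = b_i·n_i / q:
  layer 1 (sandy clay): t_1 = 11.4 × 0.09 / 0.001222 = 839.8 d
  layer 2 (weathered basalt): t_2 = 8.03 × 0.20 / 0.001222 = 1315 d
Total t = Σ t_i = 2154 days = 5.898 years.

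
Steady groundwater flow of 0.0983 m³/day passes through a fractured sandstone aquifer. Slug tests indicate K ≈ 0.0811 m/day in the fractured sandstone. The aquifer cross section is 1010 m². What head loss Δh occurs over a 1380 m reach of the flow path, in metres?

From Q = K·A·i, i = Q / (K·A) = 0.0983 / (0.08110 × 1010) = 0.001200.
Head loss Δh = i · L = 0.001200 × 1380 = 1.656 m.

1.66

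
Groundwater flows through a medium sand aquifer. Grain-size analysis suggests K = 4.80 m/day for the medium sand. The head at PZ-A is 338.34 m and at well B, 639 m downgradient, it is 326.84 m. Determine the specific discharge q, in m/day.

0.0864

Hydraulic gradient i = (338.34 − 326.84) / 639 = 11.5 / 639 = 0.01800.
Specific discharge q = K · i = 4.800 × 0.01800 = 0.08638 m/day.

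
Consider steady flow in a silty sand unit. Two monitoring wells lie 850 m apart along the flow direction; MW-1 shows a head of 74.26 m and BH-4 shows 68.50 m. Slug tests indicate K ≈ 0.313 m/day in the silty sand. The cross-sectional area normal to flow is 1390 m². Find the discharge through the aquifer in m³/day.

Hydraulic gradient i = (74.26 − 68.50) / 850 = 5.76 / 850 = 0.006776.
Darcy's law: Q = K · A · i = 0.3130 × 1390 × 0.006776 = 2.948 m³/day.

2.95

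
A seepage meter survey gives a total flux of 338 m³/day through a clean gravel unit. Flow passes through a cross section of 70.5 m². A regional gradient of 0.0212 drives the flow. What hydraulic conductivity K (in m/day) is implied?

226

Hydraulic gradient i = 0.0212.
From Q = K·A·i, K = Q / (A·i) = 338 / (70.50 × 0.02120) = 226.1 m/day.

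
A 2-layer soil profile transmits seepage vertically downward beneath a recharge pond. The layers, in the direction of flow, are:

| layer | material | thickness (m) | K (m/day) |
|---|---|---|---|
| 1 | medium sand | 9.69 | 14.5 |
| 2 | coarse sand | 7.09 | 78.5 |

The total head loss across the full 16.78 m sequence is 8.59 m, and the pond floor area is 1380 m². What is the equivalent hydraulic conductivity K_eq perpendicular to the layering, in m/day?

22.1

Flow is perpendicular to layering, so the layers act in series and the equivalent K is the thickness-weighted harmonic mean.
Total thickness L = 9.69 + 7.09 = 16.78 m.
Σ(b_i/K_i) = 9.69/14.5 + 7.09/78.5 = 0.7586 d.
K_eq = L / Σ(b_i/K_i) = 16.78 / 0.7586 = 22.12 m/day.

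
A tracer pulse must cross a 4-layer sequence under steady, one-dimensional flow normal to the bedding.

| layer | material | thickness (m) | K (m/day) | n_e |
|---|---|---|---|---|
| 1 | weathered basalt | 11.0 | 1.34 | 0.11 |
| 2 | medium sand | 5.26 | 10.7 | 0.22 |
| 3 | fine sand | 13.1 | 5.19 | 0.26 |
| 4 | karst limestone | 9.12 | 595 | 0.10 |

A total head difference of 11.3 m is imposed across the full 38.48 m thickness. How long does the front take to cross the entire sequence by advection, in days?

With flow normal to the layers, continuity requires the same specific discharge q through every layer.
Σ(b_i/K_i) = 11.0/1.34 + 5.26/10.7 + 13.1/5.19 + 9.12/595 = 11.24 d.
q = Δh / Σ(b_i/K_i) = 11.3 / 11.24 = 1.005 m/day.
In each layer the seepage velocity is v_i = q/n_i, so the layer transit time is t_i = b_i·n_i / q:
  layer 1 (weathered basalt): t_1 = 11.0 × 0.11 / 1.005 = 1.204 d
  layer 2 (medium sand): t_2 = 5.26 × 0.22 / 1.005 = 1.151 d
  layer 3 (fine sand): t_3 = 13.1 × 0.26 / 1.005 = 3.388 d
  layer 4 (karst limestone): t_4 = 9.12 × 0.10 / 1.005 = 0.9072 d
Total t = Σ t_i = 6.650 days.

6.65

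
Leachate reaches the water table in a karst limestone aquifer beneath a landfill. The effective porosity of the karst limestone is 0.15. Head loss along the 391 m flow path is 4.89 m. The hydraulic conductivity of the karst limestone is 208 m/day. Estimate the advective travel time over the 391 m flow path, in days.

22.5

Hydraulic gradient i = Δh / L = 4.89 / 391 = 0.01251.
Darcy flux q = K · i = 208.0 × 0.01251 = 2.601 m/day.
Seepage velocity v = q / n_e = 2.601 / 0.15 = 17.34 m/day.
Travel time t = L / v = 391 / 17.34 = 22.55 days.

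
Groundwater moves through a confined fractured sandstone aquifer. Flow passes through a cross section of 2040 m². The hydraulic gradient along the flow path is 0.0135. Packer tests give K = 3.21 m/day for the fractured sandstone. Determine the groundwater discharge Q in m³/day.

88.4

Hydraulic gradient i = 0.0135.
Darcy's law: Q = K · A · i = 3.210 × 2040 × 0.01350 = 88.40 m³/day.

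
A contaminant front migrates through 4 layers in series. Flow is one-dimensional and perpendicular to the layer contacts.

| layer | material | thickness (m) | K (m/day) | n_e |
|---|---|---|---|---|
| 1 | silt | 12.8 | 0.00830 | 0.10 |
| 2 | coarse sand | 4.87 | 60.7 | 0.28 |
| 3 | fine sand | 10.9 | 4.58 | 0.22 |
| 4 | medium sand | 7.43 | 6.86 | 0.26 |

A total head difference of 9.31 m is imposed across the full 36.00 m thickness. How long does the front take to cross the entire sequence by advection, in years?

3.17

With flow normal to the layers, continuity requires the same specific discharge q through every layer.
Σ(b_i/K_i) = 12.8/0.00830 + 4.87/60.7 + 10.9/4.58 + 7.43/6.86 = 1546 d.
q = Δh / Σ(b_i/K_i) = 9.31 / 1546 = 0.006023 m/day.
In each layer the seepage velocity is v_i = q/n_i, so the layer transit time is t_i = b_i·n_i / q:
  layer 1 (silt): t_1 = 12.8 × 0.10 / 0.006023 = 212.5 d
  layer 2 (coarse sand): t_2 = 4.87 × 0.28 / 0.006023 = 226.4 d
  layer 3 (fine sand): t_3 = 10.9 × 0.22 / 0.006023 = 398.1 d
  layer 4 (medium sand): t_4 = 7.43 × 0.26 / 0.006023 = 320.7 d
Total t = Σ t_i = 1158 days = 3.170 years.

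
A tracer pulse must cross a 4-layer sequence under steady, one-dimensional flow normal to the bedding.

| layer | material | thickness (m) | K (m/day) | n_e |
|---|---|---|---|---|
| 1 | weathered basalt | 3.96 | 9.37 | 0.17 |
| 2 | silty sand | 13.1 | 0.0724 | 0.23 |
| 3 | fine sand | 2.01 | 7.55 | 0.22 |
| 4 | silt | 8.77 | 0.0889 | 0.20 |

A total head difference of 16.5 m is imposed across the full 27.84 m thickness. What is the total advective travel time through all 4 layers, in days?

With flow normal to the layers, continuity requires the same specific discharge q through every layer.
Σ(b_i/K_i) = 3.96/9.37 + 13.1/0.0724 + 2.01/7.55 + 8.77/0.0889 = 280.3 d.
q = Δh / Σ(b_i/K_i) = 16.5 / 280.3 = 0.05887 m/day.
In each layer the seepage velocity is v_i = q/n_i, so the layer transit time is t_i = b_i·n_i / q:
  layer 1 (weathered basalt): t_1 = 3.96 × 0.17 / 0.05887 = 11.44 d
  layer 2 (silty sand): t_2 = 13.1 × 0.23 / 0.05887 = 51.18 d
  layer 3 (fine sand): t_3 = 2.01 × 0.22 / 0.05887 = 7.511 d
  layer 4 (silt): t_4 = 8.77 × 0.20 / 0.05887 = 29.79 d
Total t = Σ t_i = 99.92 days.

99.9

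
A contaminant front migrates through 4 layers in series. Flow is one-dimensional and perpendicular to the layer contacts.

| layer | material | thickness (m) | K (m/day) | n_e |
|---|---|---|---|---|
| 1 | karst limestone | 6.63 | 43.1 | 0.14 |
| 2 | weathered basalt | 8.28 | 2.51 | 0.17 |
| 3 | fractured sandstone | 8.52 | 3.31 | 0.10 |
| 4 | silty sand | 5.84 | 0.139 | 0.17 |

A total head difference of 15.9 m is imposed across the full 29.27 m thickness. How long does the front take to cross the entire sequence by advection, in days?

12.6

With flow normal to the layers, continuity requires the same specific discharge q through every layer.
Σ(b_i/K_i) = 6.63/43.1 + 8.28/2.51 + 8.52/3.31 + 5.84/0.139 = 48.04 d.
q = Δh / Σ(b_i/K_i) = 15.9 / 48.04 = 0.3310 m/day.
In each layer the seepage velocity is v_i = q/n_i, so the layer transit time is t_i = b_i·n_i / q:
  layer 1 (karst limestone): t_1 = 6.63 × 0.14 / 0.3310 = 2.805 d
  layer 2 (weathered basalt): t_2 = 8.28 × 0.17 / 0.3310 = 4.253 d
  layer 3 (fractured sandstone): t_3 = 8.52 × 0.10 / 0.3310 = 2.574 d
  layer 4 (silty sand): t_4 = 5.84 × 0.17 / 0.3310 = 3.000 d
Total t = Σ t_i = 12.63 days.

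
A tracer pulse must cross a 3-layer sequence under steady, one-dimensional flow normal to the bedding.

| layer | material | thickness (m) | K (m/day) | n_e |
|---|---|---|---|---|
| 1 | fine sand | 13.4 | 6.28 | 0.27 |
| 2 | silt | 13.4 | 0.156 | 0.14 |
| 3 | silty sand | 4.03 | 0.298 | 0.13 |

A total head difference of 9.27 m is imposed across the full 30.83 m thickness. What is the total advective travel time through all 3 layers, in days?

65.9

With flow normal to the layers, continuity requires the same specific discharge q through every layer.
Σ(b_i/K_i) = 13.4/6.28 + 13.4/0.156 + 4.03/0.298 = 101.6 d.
q = Δh / Σ(b_i/K_i) = 9.27 / 101.6 = 0.09128 m/day.
In each layer the seepage velocity is v_i = q/n_i, so the layer transit time is t_i = b_i·n_i / q:
  layer 1 (fine sand): t_1 = 13.4 × 0.27 / 0.09128 = 39.64 d
  layer 2 (silt): t_2 = 13.4 × 0.14 / 0.09128 = 20.55 d
  layer 3 (silty sand): t_3 = 4.03 × 0.13 / 0.09128 = 5.739 d
Total t = Σ t_i = 65.93 days.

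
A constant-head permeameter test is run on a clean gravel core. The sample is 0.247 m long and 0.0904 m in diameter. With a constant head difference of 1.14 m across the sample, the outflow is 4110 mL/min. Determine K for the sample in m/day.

Cross-sectional area A = π·(d/2)² = π × (0.0904/2)² = 0.006418 m².
Convert discharge: 4110 mL/min = 6.850e-05 m³/s.
Darcy's law rearranged: K = Q·L / (A·Δh) = 6.850e-05 × 0.247 / (0.006418 × 1.14) = 0.002312 m/s = 199.8 m/day.

200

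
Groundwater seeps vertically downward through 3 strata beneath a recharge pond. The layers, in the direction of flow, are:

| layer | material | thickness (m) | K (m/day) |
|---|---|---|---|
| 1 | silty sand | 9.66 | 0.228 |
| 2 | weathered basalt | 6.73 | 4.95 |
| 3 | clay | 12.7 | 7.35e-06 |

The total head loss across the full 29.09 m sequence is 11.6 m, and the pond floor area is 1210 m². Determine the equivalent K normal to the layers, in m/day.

1.68e-05

Flow is perpendicular to layering, so the layers act in series and the equivalent K is the thickness-weighted harmonic mean.
Total thickness L = 9.66 + 6.73 + 12.7 = 29.09 m.
Σ(b_i/K_i) = 9.66/0.228 + 6.73/4.95 + 12.7/7.35e-06 = 1.728e+06 d.
K_eq = L / Σ(b_i/K_i) = 29.09 / 1.728e+06 = 1.684e-05 m/day.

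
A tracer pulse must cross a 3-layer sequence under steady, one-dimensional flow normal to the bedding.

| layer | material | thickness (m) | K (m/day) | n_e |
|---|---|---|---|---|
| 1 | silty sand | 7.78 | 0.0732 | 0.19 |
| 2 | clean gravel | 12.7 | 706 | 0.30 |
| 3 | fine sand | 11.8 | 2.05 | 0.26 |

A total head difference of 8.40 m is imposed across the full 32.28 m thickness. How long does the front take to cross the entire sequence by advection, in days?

111

With flow normal to the layers, continuity requires the same specific discharge q through every layer.
Σ(b_i/K_i) = 7.78/0.0732 + 12.7/706 + 11.8/2.05 = 112.1 d.
q = Δh / Σ(b_i/K_i) = 8.40 / 112.1 = 0.07496 m/day.
In each layer the seepage velocity is v_i = q/n_i, so the layer transit time is t_i = b_i·n_i / q:
  layer 1 (silty sand): t_1 = 7.78 × 0.19 / 0.07496 = 19.72 d
  layer 2 (clean gravel): t_2 = 12.7 × 0.30 / 0.07496 = 50.83 d
  layer 3 (fine sand): t_3 = 11.8 × 0.26 / 0.07496 = 40.93 d
Total t = Σ t_i = 111.5 days.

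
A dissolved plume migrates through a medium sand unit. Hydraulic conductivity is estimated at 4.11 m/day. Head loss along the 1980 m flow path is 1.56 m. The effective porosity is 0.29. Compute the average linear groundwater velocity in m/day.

0.0112

Hydraulic gradient i = Δh / L = 1.56 / 1980 = 0.0007879.
Darcy flux q = K · i = 4.110 × 0.0007879 = 0.003238 m/day.
Seepage velocity v = q / n_e = 0.003238 / 0.29 = 0.01117 m/day.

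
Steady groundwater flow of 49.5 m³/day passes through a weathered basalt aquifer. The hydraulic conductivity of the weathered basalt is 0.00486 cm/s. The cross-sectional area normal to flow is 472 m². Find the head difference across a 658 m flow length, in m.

Convert K: 0.00486 cm/s × 864 = 4.199 m/day.
From Q = K·A·i, i = Q / (K·A) = 49.5 / (4.199 × 472.0) = 0.02498.
Head loss Δh = i · L = 0.02498 × 658 = 16.43 m.

16.4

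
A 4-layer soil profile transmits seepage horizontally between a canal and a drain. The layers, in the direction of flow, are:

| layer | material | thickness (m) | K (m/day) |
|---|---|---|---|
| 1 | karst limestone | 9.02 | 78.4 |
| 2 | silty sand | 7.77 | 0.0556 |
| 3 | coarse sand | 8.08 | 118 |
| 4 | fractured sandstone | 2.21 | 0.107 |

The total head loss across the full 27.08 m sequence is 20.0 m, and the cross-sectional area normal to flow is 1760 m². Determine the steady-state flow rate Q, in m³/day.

219

Flow is perpendicular to layering, so the layers act in series and the equivalent K is the thickness-weighted harmonic mean.
Total thickness L = 9.02 + 7.77 + 8.08 + 2.21 = 27.08 m.
Σ(b_i/K_i) = 9.02/78.4 + 7.77/0.0556 + 8.08/118 + 2.21/0.107 = 160.6 d.
K_eq = L / Σ(b_i/K_i) = 27.08 / 160.6 = 0.1686 m/day.
Q = K_eq · A · (Δh/L) = 0.1686 × 1760 × (20.0/27.08) = 219.2 m³/day.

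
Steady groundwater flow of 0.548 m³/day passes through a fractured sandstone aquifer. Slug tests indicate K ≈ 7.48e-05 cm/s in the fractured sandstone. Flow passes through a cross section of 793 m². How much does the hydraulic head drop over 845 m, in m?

9.04

Convert K: 7.48e-05 cm/s × 864 = 0.06463 m/day.
From Q = K·A·i, i = Q / (K·A) = 0.548 / (0.06463 × 793.0) = 0.01069.
Head loss Δh = i · L = 0.01069 × 845 = 9.035 m.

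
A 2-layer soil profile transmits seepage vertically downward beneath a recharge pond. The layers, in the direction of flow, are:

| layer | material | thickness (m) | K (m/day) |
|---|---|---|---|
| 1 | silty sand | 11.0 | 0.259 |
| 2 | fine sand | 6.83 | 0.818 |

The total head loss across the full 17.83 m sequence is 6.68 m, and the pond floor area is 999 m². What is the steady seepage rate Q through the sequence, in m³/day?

Flow is perpendicular to layering, so the layers act in series and the equivalent K is the thickness-weighted harmonic mean.
Total thickness L = 11.0 + 6.83 = 17.83 m.
Σ(b_i/K_i) = 11.0/0.259 + 6.83/0.818 = 50.82 d.
K_eq = L / Σ(b_i/K_i) = 17.83 / 50.82 = 0.3508 m/day.
Q = K_eq · A · (Δh/L) = 0.3508 × 999 × (6.68/17.83) = 131.3 m³/day.

131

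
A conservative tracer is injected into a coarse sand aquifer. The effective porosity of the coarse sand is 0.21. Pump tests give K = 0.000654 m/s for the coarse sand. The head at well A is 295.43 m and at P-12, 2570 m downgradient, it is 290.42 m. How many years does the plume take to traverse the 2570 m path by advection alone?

Convert K: 0.000654 m/s × 86400 = 56.51 m/day.
Hydraulic gradient i = (295.43 − 290.42) / 2570 = 5.01 / 2570 = 0.001949.
Darcy flux q = K · i = 56.51 × 0.001949 = 0.1102 m/day.
Seepage velocity v = q / n_e = 0.1102 / 0.21 = 0.5245 m/day.
Travel time t = L / v = 2570 / 0.5245 = 4900 days = 13.41 years.

13.4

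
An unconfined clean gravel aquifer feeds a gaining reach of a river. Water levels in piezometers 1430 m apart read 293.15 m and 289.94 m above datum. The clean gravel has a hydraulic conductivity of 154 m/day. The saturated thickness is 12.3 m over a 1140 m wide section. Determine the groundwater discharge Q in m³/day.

4850

Cross-sectional area A = 1140 × 12.3 = 14022 m².
Hydraulic gradient i = (293.15 − 289.94) / 1430 = 3.21 / 1430 = 0.002245.
Darcy's law: Q = K · A · i = 154.0 × 14022 × 0.002245 = 4847 m³/day.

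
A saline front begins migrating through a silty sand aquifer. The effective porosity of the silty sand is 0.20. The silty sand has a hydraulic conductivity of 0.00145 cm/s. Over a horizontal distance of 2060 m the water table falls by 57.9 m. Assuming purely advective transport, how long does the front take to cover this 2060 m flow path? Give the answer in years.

32.0

Convert K: 0.00145 cm/s × 864 = 1.253 m/day.
Hydraulic gradient i = Δh / L = 57.9 / 2060 = 0.02811.
Darcy flux q = K · i = 1.253 × 0.02811 = 0.03521 m/day.
Seepage velocity v = q / n_e = 0.03521 / 0.20 = 0.1761 m/day.
Travel time t = L / v = 2060 / 0.1761 = 11700 days = 32.03 years.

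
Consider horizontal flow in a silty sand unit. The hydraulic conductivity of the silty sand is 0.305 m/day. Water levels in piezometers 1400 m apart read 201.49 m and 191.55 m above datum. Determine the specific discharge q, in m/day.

0.00217

Hydraulic gradient i = (201.49 − 191.55) / 1400 = 9.94 / 1400 = 0.007100.
Specific discharge q = K · i = 0.3050 × 0.007100 = 0.002165 m/day.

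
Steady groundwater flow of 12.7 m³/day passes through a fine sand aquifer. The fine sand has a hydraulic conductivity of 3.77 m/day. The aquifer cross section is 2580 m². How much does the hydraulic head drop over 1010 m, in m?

From Q = K·A·i, i = Q / (K·A) = 12.7 / (3.770 × 2580) = 0.001306.
Head loss Δh = i · L = 0.001306 × 1010 = 1.319 m.

1.32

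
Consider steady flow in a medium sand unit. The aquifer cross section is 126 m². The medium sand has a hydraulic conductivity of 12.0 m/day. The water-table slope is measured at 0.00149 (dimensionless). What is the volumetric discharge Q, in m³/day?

Hydraulic gradient i = 0.00149.
Darcy's law: Q = K · A · i = 12.00 × 126.0 × 0.001490 = 2.253 m³/day.

2.25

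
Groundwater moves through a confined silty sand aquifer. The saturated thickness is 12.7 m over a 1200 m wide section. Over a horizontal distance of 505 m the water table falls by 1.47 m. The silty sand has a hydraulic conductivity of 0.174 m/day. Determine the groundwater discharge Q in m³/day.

7.72

Cross-sectional area A = 1200 × 12.7 = 15240 m².
Hydraulic gradient i = Δh / L = 1.47 / 505 = 0.002911.
Darcy's law: Q = K · A · i = 0.1740 × 15240 × 0.002911 = 7.719 m³/day.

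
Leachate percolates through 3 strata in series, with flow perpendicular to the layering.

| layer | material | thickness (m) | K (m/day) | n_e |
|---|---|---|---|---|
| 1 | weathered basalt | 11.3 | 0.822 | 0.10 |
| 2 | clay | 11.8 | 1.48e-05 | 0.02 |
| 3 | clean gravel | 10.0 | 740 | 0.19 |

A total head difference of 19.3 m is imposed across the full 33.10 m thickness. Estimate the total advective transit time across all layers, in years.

With flow normal to the layers, continuity requires the same specific discharge q through every layer.
Σ(b_i/K_i) = 11.3/0.822 + 11.8/1.48e-05 + 10.0/740 = 7.973e+05 d.
q = Δh / Σ(b_i/K_i) = 19.3 / 7.973e+05 = 2.421e-05 m/day.
In each layer the seepage velocity is v_i = q/n_i, so the layer transit time is t_i = b_i·n_i / q:
  layer 1 (weathered basalt): t_1 = 11.3 × 0.10 / 2.421e-05 = 46682 d
  layer 2 (clay): t_2 = 11.8 × 0.02 / 2.421e-05 = 9750 d
  layer 3 (clean gravel): t_3 = 10.0 × 0.19 / 2.421e-05 = 78492 d
Total t = Σ t_i = 1.349e+05 days = 369.4 years.

369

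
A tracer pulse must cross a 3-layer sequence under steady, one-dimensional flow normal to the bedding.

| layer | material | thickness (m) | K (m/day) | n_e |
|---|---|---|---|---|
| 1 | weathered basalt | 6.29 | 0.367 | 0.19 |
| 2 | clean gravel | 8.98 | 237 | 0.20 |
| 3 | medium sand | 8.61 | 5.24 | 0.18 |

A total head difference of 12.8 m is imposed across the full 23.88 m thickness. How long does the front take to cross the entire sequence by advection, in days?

With flow normal to the layers, continuity requires the same specific discharge q through every layer.
Σ(b_i/K_i) = 6.29/0.367 + 8.98/237 + 8.61/5.24 = 18.82 d.
q = Δh / Σ(b_i/K_i) = 12.8 / 18.82 = 0.6801 m/day.
In each layer the seepage velocity is v_i = q/n_i, so the layer transit time is t_i = b_i·n_i / q:
  layer 1 (weathered basalt): t_1 = 6.29 × 0.19 / 0.6801 = 1.757 d
  layer 2 (clean gravel): t_2 = 8.98 × 0.20 / 0.6801 = 2.641 d
  layer 3 (medium sand): t_3 = 8.61 × 0.18 / 0.6801 = 2.279 d
Total t = Σ t_i = 6.677 days.

6.68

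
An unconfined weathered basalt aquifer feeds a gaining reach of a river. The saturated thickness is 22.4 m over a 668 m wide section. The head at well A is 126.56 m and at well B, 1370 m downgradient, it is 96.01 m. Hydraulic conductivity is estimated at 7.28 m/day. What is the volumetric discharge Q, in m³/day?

2430

Cross-sectional area A = 668 × 22.4 = 14963 m².
Hydraulic gradient i = (126.56 − 96.01) / 1370 = 30.55 / 1370 = 0.02230.
Darcy's law: Q = K · A · i = 7.280 × 14963 × 0.02230 = 2429 m³/day.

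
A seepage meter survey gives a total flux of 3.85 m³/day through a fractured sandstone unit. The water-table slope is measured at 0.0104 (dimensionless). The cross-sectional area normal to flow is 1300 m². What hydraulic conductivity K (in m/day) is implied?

0.285

Hydraulic gradient i = 0.0104.
From Q = K·A·i, K = Q / (A·i) = 3.85 / (1300 × 0.01040) = 0.2848 m/day.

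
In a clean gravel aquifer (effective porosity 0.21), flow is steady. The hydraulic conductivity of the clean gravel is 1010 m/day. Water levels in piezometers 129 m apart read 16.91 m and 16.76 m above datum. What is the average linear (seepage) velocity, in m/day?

5.59

Hydraulic gradient i = (16.91 − 16.76) / 129 = 0.15 / 129 = 0.001163.
Darcy flux q = K · i = 1010 × 0.001163 = 1.174 m/day.
Seepage velocity v = q / n_e = 1.174 / 0.21 = 5.592 m/day.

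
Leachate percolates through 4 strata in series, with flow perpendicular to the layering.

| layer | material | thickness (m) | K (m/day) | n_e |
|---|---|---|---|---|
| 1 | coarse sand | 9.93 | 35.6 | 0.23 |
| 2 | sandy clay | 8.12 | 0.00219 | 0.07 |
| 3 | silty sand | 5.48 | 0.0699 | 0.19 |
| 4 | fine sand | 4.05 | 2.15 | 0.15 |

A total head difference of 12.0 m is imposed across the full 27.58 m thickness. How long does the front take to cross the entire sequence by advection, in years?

With flow normal to the layers, continuity requires the same specific discharge q through every layer.
Σ(b_i/K_i) = 9.93/35.6 + 8.12/0.00219 + 5.48/0.0699 + 4.05/2.15 = 3788 d.
q = Δh / Σ(b_i/K_i) = 12.0 / 3788 = 0.003168 m/day.
In each layer the seepage velocity is v_i = q/n_i, so the layer transit time is t_i = b_i·n_i / q:
  layer 1 (coarse sand): t_1 = 9.93 × 0.23 / 0.003168 = 721.0 d
  layer 2 (sandy clay): t_2 = 8.12 × 0.07 / 0.003168 = 179.4 d
  layer 3 (silty sand): t_3 = 5.48 × 0.19 / 0.003168 = 328.7 d
  layer 4 (fine sand): t_4 = 4.05 × 0.15 / 0.003168 = 191.8 d
Total t = Σ t_i = 1421 days = 3.890 years.

3.89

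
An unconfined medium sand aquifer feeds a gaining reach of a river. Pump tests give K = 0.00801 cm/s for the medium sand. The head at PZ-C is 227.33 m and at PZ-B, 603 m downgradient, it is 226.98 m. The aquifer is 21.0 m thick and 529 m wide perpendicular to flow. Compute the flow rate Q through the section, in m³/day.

44.6

Convert K: 0.00801 cm/s × 864 = 6.921 m/day.
Cross-sectional area A = 529 × 21.0 = 11109 m².
Hydraulic gradient i = (227.33 − 226.98) / 603 = 0.35 / 603 = 0.0005804.
Darcy's law: Q = K · A · i = 6.921 × 11109 × 0.0005804 = 44.62 m³/day.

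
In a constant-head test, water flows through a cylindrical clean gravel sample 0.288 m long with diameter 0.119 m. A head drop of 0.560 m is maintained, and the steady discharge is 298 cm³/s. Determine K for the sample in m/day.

1190

Cross-sectional area A = π·(d/2)² = π × (0.119/2)² = 0.01112 m².
Convert discharge: 298 cm³/s = 0.0002980 m³/s.
Darcy's law rearranged: K = Q·L / (A·Δh) = 0.0002980 × 0.288 / (0.01112 × 0.560) = 0.01378 m/s = 1191 m/day.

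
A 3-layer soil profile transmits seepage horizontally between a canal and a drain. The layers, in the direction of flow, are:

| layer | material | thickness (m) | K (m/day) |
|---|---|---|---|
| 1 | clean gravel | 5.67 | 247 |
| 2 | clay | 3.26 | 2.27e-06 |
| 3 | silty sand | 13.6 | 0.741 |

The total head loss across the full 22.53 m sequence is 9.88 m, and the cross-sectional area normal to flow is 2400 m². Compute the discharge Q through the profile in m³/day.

0.0165

Flow is perpendicular to layering, so the layers act in series and the equivalent K is the thickness-weighted harmonic mean.
Total thickness L = 5.67 + 3.26 + 13.6 = 22.53 m.
Σ(b_i/K_i) = 5.67/247 + 3.26/2.27e-06 + 13.6/0.741 = 1.436e+06 d.
K_eq = L / Σ(b_i/K_i) = 22.53 / 1.436e+06 = 1.569e-05 m/day.
Q = K_eq · A · (Δh/L) = 1.569e-05 × 2400 × (9.88/22.53) = 0.01651 m³/day.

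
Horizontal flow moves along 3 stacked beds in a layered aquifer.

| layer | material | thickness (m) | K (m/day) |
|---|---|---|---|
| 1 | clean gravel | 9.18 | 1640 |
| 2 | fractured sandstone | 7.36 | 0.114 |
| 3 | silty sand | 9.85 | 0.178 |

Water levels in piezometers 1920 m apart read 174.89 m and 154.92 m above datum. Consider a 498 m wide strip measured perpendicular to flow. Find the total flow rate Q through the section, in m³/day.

Flow is parallel to layering, so each bed carries its own Darcy discharge and the transmissivities add.
Σ(K_i·b_i) = 1640×9.18 + 0.114×7.36 + 0.178×9.85 = 15058 m²/day.
Hydraulic gradient i = (174.89 − 154.92) / 1920 = 19.97 / 1920 = 0.01040.
Q = Σ(K_i·b_i) · W · i = 15058 × 498 × 0.01040 = 77995 m³/day.

78000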